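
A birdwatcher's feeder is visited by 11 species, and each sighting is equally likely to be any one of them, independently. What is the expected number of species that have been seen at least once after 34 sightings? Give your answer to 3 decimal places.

For each species, P(seen in 34 sightings) = 1 - (10/11)^34 = 0.9609.
By linearity of expectation, E[distinct seen] = 11·(1 - (10/11)^34) = 10.5694.

10.569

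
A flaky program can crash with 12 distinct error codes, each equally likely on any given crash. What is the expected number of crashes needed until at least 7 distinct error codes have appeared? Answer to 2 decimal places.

Going from k to k+1 distinct takes a geometric number of crashes with mean 12/(12-k).
Sum over k = 0,...,6: E = 12/12 + 12/11 + 12/10 + ... + 12/7 + 12/6 = 9.839.

9.84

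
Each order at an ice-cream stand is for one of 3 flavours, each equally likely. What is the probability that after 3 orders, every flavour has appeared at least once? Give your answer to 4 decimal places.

0.2222

By inclusion–exclusion over which flavours are missing,
P(all seen) = Σ_{j=0}^{3} (-1)^j C(3,j)((3-j)/3)^3
= 1.00000 - 0.88889 + 0.11111 - 0.00000
= 0.22222.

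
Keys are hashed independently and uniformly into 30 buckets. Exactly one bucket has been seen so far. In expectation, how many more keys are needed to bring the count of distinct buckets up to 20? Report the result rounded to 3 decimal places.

With k distinct buckets already seen, the next new one takes an expected 30/(30-k) keys.
Sum over k = 1,...,19: E = 30/29 + 30/28 + 30/27 + ... + 30/12 + 30/11 = 30.9806.

30.981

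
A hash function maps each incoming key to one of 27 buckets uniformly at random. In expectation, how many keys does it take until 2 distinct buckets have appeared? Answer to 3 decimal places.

Going from k to k+1 distinct takes a geometric number of keys with mean 27/(27-k).
Sum over k = 0,...,1: E = 27/27 + 27/26 = 2.0385.

2.038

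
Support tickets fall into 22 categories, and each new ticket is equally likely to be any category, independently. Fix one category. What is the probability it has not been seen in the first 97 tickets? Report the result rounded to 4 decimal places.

On each ticket the fixed category fails to appear with probability 21/22.
P(still missing after 97) = (21/22)^97 = 0.01097.

0.0110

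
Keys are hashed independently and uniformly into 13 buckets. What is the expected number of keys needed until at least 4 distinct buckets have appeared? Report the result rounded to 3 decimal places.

Going from k to k+1 distinct takes a geometric number of keys with mean 13/(13-k).
Sum over k = 0,...,3: E = 13/13 + 13/12 + 13/11 + 13/10 = 4.5652.

4.565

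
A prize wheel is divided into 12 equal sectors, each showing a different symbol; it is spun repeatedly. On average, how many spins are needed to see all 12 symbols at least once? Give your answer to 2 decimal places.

37.24

Split into phases: going from k distinct to k+1 distinct takes on average 12/(12-k) spins.
E[T] = 12/12 + 12/11 + 12/10 + ... + 12/2 + 12/1 = 12·H_{12}.
H_{12} = 3.103, so E[T] = 37.239.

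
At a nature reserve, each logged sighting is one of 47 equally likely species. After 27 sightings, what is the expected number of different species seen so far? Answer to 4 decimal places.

For each species, P(seen in 27 sightings) = 1 - (46/47)^27 = 0.44048.
By linearity of expectation, E[distinct seen] = 47·(1 - (46/47)^27) = 20.70234.

20.7023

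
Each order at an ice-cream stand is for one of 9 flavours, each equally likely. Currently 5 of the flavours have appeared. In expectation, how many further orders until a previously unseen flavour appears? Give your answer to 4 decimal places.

2.2500

The number of orders until the next new flavour is geometric with success probability 4/9, so its mean is 9/4.
E = 9/4 = 2.25000.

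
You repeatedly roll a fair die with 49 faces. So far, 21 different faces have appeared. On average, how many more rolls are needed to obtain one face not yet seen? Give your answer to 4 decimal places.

Each roll yields a new face with probability (49-21)/49 = 28/49, so the wait is geometric with mean 49/28.
E = 49/28 = 1.75000.

1.7500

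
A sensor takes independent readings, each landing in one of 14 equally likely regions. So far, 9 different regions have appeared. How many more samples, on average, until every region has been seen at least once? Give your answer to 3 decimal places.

31.967

From k distinct to k+1 distinct takes on average 14/(14-k) samples.
Sum over k = 9,...,13: E = 14/5 + 14/4 + 14/3 + 14/2 + 14/1 = 31.9667.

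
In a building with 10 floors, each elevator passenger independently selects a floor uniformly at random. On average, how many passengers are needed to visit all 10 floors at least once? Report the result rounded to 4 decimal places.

29.2897

Split into phases: going from k distinct to k+1 distinct takes on average 10/(10-k) passengers.
E[T] = 10/10 + 10/9 + 10/8 + ... + 10/2 + 10/1 = 10·H_{10}.
H_{10} = 2.92897, so E[T] = 29.28968.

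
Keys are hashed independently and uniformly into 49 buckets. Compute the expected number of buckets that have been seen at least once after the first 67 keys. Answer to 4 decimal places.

For each bucket, P(seen in 67 keys) = 1 - (48/49)^67 = 0.74880.
By linearity of expectation, E[distinct seen] = 49·(1 - (48/49)^67) = 36.69103.

36.6910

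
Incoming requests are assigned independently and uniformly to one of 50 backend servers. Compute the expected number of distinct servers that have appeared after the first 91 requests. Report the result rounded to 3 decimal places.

42.047

For each server, P(seen in 91 requests) = 1 - (49/50)^91 = 0.8409.
By linearity of expectation, E[distinct seen] = 50·(1 - (49/50)^91) = 42.0468.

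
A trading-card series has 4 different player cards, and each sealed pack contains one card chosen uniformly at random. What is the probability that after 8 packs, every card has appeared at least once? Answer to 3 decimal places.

0.623

By inclusion–exclusion over which cards are missing,
P(all seen) = Σ_{j=0}^{4} (-1)^j C(4,j)((4-j)/4)^8
= 1.0000 - 0.4005 + 0.0234 - 0.0001 + 0.0000
= 0.6229.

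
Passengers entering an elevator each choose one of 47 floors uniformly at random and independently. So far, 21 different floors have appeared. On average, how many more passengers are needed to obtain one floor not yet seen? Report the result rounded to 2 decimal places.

1.81

Each passenger yields a new floor with probability (47-21)/47 = 26/47, so the wait is geometric with mean 47/26.
E = 47/26 = 1.808.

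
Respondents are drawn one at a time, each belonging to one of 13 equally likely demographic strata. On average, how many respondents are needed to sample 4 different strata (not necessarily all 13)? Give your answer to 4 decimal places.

4.5652

With k distinct strata already seen, the next new one arrives after an expected 13/(13-k) respondents.
Sum over k = 0,...,3: E = 13/13 + 13/12 + 13/11 + 13/10 = 4.56515.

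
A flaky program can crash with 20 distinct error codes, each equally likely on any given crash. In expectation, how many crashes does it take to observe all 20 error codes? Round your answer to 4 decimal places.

After k distinct error codes have appeared, the next crash gives a new one with probability (20-k)/20, so the expected wait for the (k+1)-th is 20/(20-k).
E[T] = 20/20 + 20/19 + 20/18 + ... + 20/2 + 20/1 = 20·H_{20}.
H_{20} = 3.59774, so E[T] = 71.95479.

71.9548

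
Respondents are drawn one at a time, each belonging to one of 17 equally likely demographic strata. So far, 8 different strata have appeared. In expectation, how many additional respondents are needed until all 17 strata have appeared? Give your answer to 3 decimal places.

48.092

From k distinct to k+1 distinct takes on average 17/(17-k) respondents.
Sum over k = 8,...,16: E = 17/9 + 17/8 + 17/7 + ... + 17/2 + 17/1 = 48.0925.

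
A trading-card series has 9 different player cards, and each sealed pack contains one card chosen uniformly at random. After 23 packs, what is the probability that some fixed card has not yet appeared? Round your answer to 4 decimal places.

0.0666

On each pack the fixed card fails to appear with probability 8/9.
P(still missing after 23) = (8/9)^23 = 0.06660.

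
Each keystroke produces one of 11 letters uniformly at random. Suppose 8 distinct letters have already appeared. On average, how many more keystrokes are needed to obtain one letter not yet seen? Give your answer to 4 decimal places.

3.6667

Each keystroke yields a new letter with probability (11-8)/11 = 3/11, so the wait is geometric with mean 11/3.
E = 11/3 = 3.66667.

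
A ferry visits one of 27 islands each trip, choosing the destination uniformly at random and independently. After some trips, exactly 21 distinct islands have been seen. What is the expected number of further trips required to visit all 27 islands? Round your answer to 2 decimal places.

With k distinct islands already seen, the next new one takes an expected 27/(27-k) trips.
Sum over k = 21,...,26: E = 27/6 + 27/5 + 27/4 + 27/3 + 27/2 + 27/1 = 66.150.

66.15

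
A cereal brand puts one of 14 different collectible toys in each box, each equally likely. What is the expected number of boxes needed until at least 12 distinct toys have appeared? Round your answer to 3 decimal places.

24.522

Going from k to k+1 distinct takes a geometric number of boxes with mean 14/(14-k).
Sum over k = 0,...,11: E = 14/14 + 14/13 + 14/12 + ... + 14/4 + 14/3 = 24.5219.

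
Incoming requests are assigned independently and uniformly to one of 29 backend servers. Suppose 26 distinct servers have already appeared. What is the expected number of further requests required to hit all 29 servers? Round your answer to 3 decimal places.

53.167

With k distinct servers already seen, the next new one takes an expected 29/(29-k) requests.
Sum over k = 26,...,28: E = 29/3 + 29/2 + 29/1 = 53.1667.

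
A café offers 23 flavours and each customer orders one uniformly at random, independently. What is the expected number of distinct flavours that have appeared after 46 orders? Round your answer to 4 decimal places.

20.0236

For each flavour, P(seen in 46 orders) = 1 - (22/23)^46 = 0.87059.
By linearity of expectation, E[distinct seen] = 23·(1 - (22/23)^46) = 20.02360.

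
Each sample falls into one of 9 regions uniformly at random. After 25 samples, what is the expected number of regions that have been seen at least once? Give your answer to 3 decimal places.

For each region, P(seen in 25 samples) = 1 - (8/9)^25 = 0.9474.
By linearity of expectation, E[distinct seen] = 9·(1 - (8/9)^25) = 8.5264.

8.526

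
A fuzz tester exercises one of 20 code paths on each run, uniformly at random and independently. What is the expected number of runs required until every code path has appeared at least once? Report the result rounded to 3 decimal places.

71.955

Split into phases: going from k distinct to k+1 distinct takes on average 20/(20-k) runs.
E[T] = 20/20 + 20/19 + 20/18 + ... + 20/2 + 20/1 = 20·H_{20}.
H_{20} = 3.5977, so E[T] = 71.9548.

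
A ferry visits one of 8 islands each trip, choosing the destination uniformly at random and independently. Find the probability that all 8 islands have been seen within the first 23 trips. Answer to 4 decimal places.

By inclusion–exclusion over which islands are missing,
P(all seen) = Σ_{j=0}^{8} (-1)^j C(8,j)((8-j)/8)^23
= 1.00000 - 0.37092 + 0.03746 - 0.00113 + 0.00001 - 0.00000 + 0.00000 - 0.00000 + 0.00000
= 0.66542.

0.6654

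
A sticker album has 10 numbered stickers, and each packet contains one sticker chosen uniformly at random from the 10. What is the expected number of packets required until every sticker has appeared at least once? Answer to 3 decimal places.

29.290

The wait to go from k to k+1 distinct stickers is geometric with mean 10/(10-k).
E[T] = 10/10 + 10/9 + 10/8 + ... + 10/2 + 10/1 = 10·H_{10}.
H_{10} = 2.9290, so E[T] = 29.2897.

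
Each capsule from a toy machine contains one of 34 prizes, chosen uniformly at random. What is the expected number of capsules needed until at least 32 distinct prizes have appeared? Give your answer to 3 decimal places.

89.019

Going from k to k+1 distinct takes a geometric number of capsules with mean 34/(34-k).
Sum over k = 0,...,31: E = 34/34 + 34/33 + 34/32 + ... + 34/4 + 34/3 = 89.0191.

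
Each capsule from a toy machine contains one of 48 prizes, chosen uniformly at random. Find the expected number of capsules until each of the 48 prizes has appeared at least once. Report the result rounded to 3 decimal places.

Split into phases: going from k distinct to k+1 distinct takes on average 48/(48-k) capsules.
E[T] = 48/48 + 48/47 + 48/46 + ... + 48/2 + 48/1 = 48·H_{48}.
H_{48} = 4.4588, so E[T] = 214.0223.

214.022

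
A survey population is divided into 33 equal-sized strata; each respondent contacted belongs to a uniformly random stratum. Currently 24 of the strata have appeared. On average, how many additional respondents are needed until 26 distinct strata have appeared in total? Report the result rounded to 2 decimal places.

7.79

From k distinct to k+1 distinct takes on average 33/(33-k) respondents.
Sum over k = 24,...,25: E = 33/9 + 33/8 = 7.792.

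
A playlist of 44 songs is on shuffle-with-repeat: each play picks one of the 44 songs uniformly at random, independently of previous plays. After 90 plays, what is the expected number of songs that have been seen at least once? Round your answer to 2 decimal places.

For each song, P(seen in 90 plays) = 1 - (43/44)^90 = 0.874.
By linearity of expectation, E[distinct seen] = 44·(1 - (43/44)^90) = 38.443.

38.44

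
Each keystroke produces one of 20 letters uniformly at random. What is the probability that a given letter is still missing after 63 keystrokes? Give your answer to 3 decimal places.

0.039

On each keystroke the fixed letter fails to appear with probability 19/20.
P(still missing after 63) = (19/20)^63 = 0.0395.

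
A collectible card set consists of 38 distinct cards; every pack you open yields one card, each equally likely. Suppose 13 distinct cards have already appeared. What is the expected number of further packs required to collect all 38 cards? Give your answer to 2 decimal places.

145.01

The wait to go from k to k+1 distinct cards is geometric with mean 38/(38-k).
Sum over k = 13,...,37: E = 38/25 + 38/24 + 38/23 + ... + 38/2 + 38/1 = 145.006.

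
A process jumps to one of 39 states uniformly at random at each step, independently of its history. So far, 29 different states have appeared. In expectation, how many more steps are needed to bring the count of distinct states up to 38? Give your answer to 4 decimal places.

With k distinct states already seen, the next new one takes an expected 39/(39-k) steps.
Sum over k = 29,...,37: E = 39/10 + 39/9 + 39/8 + ... + 39/3 + 39/2 = 75.22976.

75.2298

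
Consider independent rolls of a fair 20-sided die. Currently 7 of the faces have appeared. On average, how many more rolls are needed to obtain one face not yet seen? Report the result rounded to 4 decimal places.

1.5385

The number of rolls until the next new face is geometric with success probability 13/20, so its mean is 20/13.
E = 20/13 = 1.53846.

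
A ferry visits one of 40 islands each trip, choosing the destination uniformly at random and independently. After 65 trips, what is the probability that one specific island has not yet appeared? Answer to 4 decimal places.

On each trip the fixed island fails to appear with probability 39/40.
P(still missing after 65) = (39/40)^65 = 0.19289.

0.1929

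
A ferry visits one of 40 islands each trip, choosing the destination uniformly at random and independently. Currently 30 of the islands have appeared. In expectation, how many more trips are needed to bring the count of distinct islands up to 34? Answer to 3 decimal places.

19.159

The wait to go from k to k+1 distinct islands is geometric with mean 40/(40-k).
Sum over k = 30,...,33: E = 40/10 + 40/9 + 40/8 + 40/7 = 19.1587.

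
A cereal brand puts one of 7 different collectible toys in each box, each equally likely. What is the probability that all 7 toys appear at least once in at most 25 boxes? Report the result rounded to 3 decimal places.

By inclusion–exclusion over which toys are missing,
P(all seen) = Σ_{j=0}^{7} (-1)^j C(7,j)((7-j)/7)^25
= 1.0000 - 0.1484 + 0.0047 - 0.0000 + 0.0000 - 0.0000 + 0.0000 - 0.0000
= 0.8562.

0.856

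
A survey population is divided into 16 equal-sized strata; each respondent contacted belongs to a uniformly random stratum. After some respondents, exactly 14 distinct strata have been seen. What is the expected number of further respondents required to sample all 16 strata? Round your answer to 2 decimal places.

With k distinct strata already seen, the next new one takes an expected 16/(16-k) respondents.
Sum over k = 14,...,15: E = 16/2 + 16/1 = 24.000.

24.00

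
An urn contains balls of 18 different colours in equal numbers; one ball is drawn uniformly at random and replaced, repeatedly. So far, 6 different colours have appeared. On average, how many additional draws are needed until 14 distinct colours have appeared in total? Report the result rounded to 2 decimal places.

18.36

With k distinct colours already seen, the next new one takes an expected 18/(18-k) draws.
Sum over k = 6,...,13: E = 18/12 + 18/11 + 18/10 + ... + 18/6 + 18/5 = 18.358.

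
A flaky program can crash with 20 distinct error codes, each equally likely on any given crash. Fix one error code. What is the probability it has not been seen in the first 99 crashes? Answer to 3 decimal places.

0.006

On each crash the fixed error code fails to appear with probability 19/20.
P(still missing after 99) = (19/20)^99 = 0.0062.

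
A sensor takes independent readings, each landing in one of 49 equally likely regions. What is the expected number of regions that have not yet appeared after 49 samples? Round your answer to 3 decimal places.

For each region, P(unseen after 49) = (48/49)^49 = 0.3641.
By linearity of expectation, E[unseen] = 49·(48/49)^49 = 17.8406.

17.841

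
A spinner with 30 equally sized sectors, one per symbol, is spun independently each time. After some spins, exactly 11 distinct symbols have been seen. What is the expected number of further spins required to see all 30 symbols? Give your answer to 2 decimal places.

106.43

The wait to go from k to k+1 distinct symbols is geometric with mean 30/(30-k).
Sum over k = 11,...,29: E = 30/19 + 30/18 + 30/17 + ... + 30/2 + 30/1 = 106.432.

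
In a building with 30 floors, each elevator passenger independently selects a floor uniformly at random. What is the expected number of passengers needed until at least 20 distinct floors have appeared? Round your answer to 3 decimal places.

31.981

With k distinct floors already seen, the next new one arrives after an expected 30/(30-k) passengers.
Sum over k = 0,...,19: E = 30/30 + 30/29 + 30/28 + ... + 30/12 + 30/11 = 31.9806.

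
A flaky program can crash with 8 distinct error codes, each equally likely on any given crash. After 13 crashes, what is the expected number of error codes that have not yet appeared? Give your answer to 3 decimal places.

1.410

For each error code, P(unseen after 13) = (7/8)^13 = 0.1762.
By linearity of expectation, E[unseen] = 8·(7/8)^13 = 1.4099.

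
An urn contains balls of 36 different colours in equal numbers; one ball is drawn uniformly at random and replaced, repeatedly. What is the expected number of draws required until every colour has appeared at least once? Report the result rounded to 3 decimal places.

The wait to go from k to k+1 distinct colours is geometric with mean 36/(36-k).
E[T] = 36/36 + 36/35 + 36/34 + ... + 36/2 + 36/1 = 36·H_{36}.
H_{36} = 4.1746, so E[T] = 150.2841.

150.284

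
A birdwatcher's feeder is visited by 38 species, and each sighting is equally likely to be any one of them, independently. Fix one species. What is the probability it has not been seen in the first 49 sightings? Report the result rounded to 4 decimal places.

0.2707

Each sighting misses the fixed species with probability (38-1)/38 = 37/38, independently.
P(still missing after 49) = (37/38)^49 = 0.27070.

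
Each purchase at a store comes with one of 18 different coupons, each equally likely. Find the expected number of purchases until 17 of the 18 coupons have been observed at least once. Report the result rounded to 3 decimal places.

44.912

Going from k to k+1 distinct takes a geometric number of purchases with mean 18/(18-k).
Sum over k = 0,...,16: E = 18/18 + 18/17 + 18/16 + ... + 18/3 + 18/2 = 44.9119.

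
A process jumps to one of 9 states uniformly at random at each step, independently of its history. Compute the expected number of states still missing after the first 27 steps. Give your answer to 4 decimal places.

For each state, P(unseen after 27) = (8/9)^27 = 0.04158.
By linearity of expectation, E[unseen] = 9·(8/9)^27 = 0.37422.

0.3742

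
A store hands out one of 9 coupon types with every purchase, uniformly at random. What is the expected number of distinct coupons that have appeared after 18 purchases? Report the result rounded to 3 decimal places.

7.920

For each coupon, P(seen in 18 purchases) = 1 - (8/9)^18 = 0.8800.
By linearity of expectation, E[distinct seen] = 9·(1 - (8/9)^18) = 7.9198.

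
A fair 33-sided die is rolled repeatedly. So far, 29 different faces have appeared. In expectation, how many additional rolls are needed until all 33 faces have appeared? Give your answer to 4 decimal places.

From k distinct to k+1 distinct takes on average 33/(33-k) rolls.
Sum over k = 29,...,32: E = 33/4 + 33/3 + 33/2 + 33/1 = 68.75000.

68.7500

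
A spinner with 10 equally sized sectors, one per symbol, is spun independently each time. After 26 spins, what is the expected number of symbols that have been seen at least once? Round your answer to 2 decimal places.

For each symbol, P(seen in 26 spins) = 1 - (9/10)^26 = 0.935.
By linearity of expectation, E[distinct seen] = 10·(1 - (9/10)^26) = 9.354.

9.35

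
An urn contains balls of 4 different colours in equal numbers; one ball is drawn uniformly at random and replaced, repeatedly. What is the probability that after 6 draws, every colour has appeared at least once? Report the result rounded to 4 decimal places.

By inclusion–exclusion over which colours are missing,
P(all seen) = Σ_{j=0}^{4} (-1)^j C(4,j)((4-j)/4)^6
= 1.00000 - 0.71191 + 0.09375 - 0.00098 + 0.00000
= 0.38086.

0.3809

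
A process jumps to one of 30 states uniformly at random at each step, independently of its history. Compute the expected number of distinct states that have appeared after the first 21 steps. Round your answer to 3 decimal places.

15.279

For each state, P(seen in 21 steps) = 1 - (29/30)^21 = 0.5093.
By linearity of expectation, E[distinct seen] = 30·(1 - (29/30)^21) = 15.2792.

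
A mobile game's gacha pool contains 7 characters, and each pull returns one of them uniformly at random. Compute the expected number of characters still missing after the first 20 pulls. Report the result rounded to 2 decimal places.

For each character, P(unseen after 20) = (6/7)^20 = 0.046.
By linearity of expectation, E[unseen] = 7·(6/7)^20 = 0.321.

0.32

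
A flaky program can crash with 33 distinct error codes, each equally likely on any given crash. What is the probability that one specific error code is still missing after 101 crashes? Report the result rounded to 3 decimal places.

0.045

Each crash misses the fixed error code with probability (33-1)/33 = 32/33, independently.
P(still missing after 101) = (32/33)^101 = 0.0447.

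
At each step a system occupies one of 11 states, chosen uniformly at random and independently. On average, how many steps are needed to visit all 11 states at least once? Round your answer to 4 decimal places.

The wait to go from k to k+1 distinct states is geometric with mean 11/(11-k).
E[T] = 11/11 + 11/10 + 11/9 + ... + 11/2 + 11/1 = 11·H_{11}.
H_{11} = 3.01988, so E[T] = 33.21865.

33.2187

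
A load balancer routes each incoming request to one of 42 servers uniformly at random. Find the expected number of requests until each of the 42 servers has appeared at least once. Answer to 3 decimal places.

After k distinct servers have appeared, the next request gives a new one with probability (42-k)/42, so the expected wait for the (k+1)-th is 42/(42-k).
E[T] = 42/42 + 42/41 + 42/40 + ... + 42/2 + 42/1 = 42·H_{42}.
H_{42} = 4.3267, so E[T] = 181.7232.

181.723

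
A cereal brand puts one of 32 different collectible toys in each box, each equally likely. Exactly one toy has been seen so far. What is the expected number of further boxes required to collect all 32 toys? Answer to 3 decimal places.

With k distinct toys already seen, the next new one takes an expected 32/(32-k) boxes.
Sum over k = 1,...,31: E = 32/31 + 32/30 + 32/29 + ... + 32/2 + 32/1 = 128.8718.

128.872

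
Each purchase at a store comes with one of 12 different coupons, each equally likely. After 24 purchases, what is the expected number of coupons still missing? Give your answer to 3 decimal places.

1.487

For each coupon, P(unseen after 24) = (11/12)^24 = 0.1239.
By linearity of expectation, E[unseen] = 12·(11/12)^24 = 1.4868.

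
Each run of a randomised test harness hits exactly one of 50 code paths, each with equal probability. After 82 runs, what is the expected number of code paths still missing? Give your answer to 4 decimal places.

For each code path, P(unseen after 82) = (49/50)^82 = 0.19078.
By linearity of expectation, E[unseen] = 50·(49/50)^82 = 9.53912.

9.5391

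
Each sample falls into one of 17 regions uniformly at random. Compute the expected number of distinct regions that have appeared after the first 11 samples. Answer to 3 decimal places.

For each region, P(seen in 11 samples) = 1 - (16/17)^11 = 0.4867.
By linearity of expectation, E[distinct seen] = 17·(1 - (16/17)^11) = 8.2737.

8.274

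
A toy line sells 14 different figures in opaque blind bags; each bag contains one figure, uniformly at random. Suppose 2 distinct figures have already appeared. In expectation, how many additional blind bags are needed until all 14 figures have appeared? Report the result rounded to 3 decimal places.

From k distinct to k+1 distinct takes on average 14/(14-k) blind bags.
Sum over k = 2,...,13: E = 14/12 + 14/11 + 14/10 + ... + 14/2 + 14/1 = 43.4449.

43.445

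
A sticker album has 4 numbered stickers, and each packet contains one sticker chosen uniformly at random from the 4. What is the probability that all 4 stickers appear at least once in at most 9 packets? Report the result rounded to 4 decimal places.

Let A_i be the event that sticker i is missing after 9 packets. By inclusion–exclusion on the A_i,
P(all seen) = Σ_{j=0}^{4} (-1)^j C(4,j)((4-j)/4)^9
= 1.00000 - 0.30034 + 0.01172 - 0.00002 + 0.00000
= 0.71136.

0.7114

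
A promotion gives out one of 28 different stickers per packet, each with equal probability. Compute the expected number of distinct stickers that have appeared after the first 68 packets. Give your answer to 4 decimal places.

25.6387

For each sticker, P(seen in 68 packets) = 1 - (27/28)^68 = 0.91567.
By linearity of expectation, E[distinct seen] = 28·(1 - (27/28)^68) = 25.63872.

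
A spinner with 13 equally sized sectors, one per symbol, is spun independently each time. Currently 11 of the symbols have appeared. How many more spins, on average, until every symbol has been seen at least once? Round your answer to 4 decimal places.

19.5000

From k distinct to k+1 distinct takes on average 13/(13-k) spins.
Sum over k = 11,...,12: E = 13/2 + 13/1 = 19.50000.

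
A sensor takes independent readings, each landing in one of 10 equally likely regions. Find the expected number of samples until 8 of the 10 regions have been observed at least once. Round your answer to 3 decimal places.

Going from k to k+1 distinct takes a geometric number of samples with mean 10/(10-k).
Sum over k = 0,...,7: E = 10/10 + 10/9 + 10/8 + ... + 10/4 + 10/3 = 14.2897.

14.290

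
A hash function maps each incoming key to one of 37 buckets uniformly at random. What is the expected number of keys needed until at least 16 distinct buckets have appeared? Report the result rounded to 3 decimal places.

20.580

With k distinct buckets already seen, the next new one arrives after an expected 37/(37-k) keys.
Sum over k = 0,...,15: E = 37/37 + 37/36 + 37/35 + ... + 37/23 + 37/22 = 20.5804.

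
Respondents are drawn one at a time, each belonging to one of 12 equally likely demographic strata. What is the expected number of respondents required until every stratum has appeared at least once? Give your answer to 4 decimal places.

Split into phases: going from k distinct to k+1 distinct takes on average 12/(12-k) respondents.
E[T] = 12/12 + 12/11 + 12/10 + ... + 12/2 + 12/1 = 12·H_{12}.
H_{12} = 3.10321, so E[T] = 37.23853.

37.2385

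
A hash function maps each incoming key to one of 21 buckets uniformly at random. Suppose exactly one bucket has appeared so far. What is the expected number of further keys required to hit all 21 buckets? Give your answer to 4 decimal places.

75.5525

From k distinct to k+1 distinct takes on average 21/(21-k) keys.
Sum over k = 1,...,20: E = 21/20 + 21/19 + 21/18 + ... + 21/2 + 21/1 = 75.55253.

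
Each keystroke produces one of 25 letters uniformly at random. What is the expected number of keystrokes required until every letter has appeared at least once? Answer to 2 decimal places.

The wait to go from k to k+1 distinct letters is geometric with mean 25/(25-k).
E[T] = 25/25 + 25/24 + 25/23 + ... + 25/2 + 25/1 = 25·H_{25}.
H_{25} = 3.816, so E[T] = 95.399.

95.40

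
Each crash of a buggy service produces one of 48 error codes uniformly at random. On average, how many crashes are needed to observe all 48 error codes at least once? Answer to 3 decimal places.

214.022

Split into phases: going from k distinct to k+1 distinct takes on average 48/(48-k) crashes.
E[T] = 48/48 + 48/47 + 48/46 + ... + 48/2 + 48/1 = 48·H_{48}.
H_{48} = 4.4588, so E[T] = 214.0223.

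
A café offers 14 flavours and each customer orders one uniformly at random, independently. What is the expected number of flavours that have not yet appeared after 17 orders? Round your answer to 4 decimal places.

For each flavour, P(unseen after 17) = (13/14)^17 = 0.28370.
By linearity of expectation, E[unseen] = 14·(13/14)^17 = 3.97181.

3.9718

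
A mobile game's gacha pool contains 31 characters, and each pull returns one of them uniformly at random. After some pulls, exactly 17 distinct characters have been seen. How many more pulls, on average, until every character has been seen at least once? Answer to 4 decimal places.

100.7984

The wait to go from k to k+1 distinct characters is geometric with mean 31/(31-k).
Sum over k = 17,...,30: E = 31/14 + 31/13 + 31/12 + ... + 31/2 + 31/1 = 100.79843.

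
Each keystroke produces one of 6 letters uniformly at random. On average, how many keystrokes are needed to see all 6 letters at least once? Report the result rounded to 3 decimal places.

14.700

The wait to go from k to k+1 distinct letters is geometric with mean 6/(6-k).
E[T] = 6/6 + 6/5 + 6/4 + 6/3 + 6/2 + 6/1 = 6·H_{6}.
H_{6} = 2.4500, so E[T] = 14.7000.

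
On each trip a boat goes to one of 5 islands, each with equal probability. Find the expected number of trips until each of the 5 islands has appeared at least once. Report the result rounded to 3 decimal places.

After k distinct islands have appeared, the next trip gives a new one with probability (5-k)/5, so the expected wait for the (k+1)-th is 5/(5-k).
E[T] = 5/5 + 5/4 + 5/3 + 5/2 + 5/1 = 5·H_{5}.
H_{5} = 2.2833, so E[T] = 11.4167.

11.417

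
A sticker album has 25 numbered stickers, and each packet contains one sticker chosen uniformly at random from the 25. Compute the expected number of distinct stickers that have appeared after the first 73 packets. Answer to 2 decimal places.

For each sticker, P(seen in 73 packets) = 1 - (24/25)^73 = 0.949.
By linearity of expectation, E[distinct seen] = 25·(1 - (24/25)^73) = 23.730.

23.73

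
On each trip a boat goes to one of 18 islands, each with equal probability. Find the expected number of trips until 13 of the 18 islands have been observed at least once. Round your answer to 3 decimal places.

21.812

With k distinct islands already seen, the next new one arrives after an expected 18/(18-k) trips.
Sum over k = 0,...,12: E = 18/18 + 18/17 + 18/16 + ... + 18/7 + 18/6 = 21.8119.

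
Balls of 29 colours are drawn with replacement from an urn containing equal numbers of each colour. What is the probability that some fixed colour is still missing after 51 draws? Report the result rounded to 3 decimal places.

On each draw the fixed colour fails to appear with probability 28/29.
P(still missing after 51) = (28/29)^51 = 0.1670.

0.167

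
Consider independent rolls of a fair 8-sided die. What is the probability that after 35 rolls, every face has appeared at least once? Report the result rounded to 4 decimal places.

0.9265

By inclusion–exclusion over which faces are missing,
P(all seen) = Σ_{j=0}^{8} (-1)^j C(8,j)((8-j)/8)^35
= 1.00000 - 0.07471 + 0.00119 - 0.00000 + 0.00000 - 0.00000 + 0.00000 - 0.00000 + 0.00000
= 0.92647.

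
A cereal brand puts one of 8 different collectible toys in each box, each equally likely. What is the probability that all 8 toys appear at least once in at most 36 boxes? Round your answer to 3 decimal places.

Let A_i be the event that toy i is missing after 36 boxes. By inclusion–exclusion on the A_i,
P(all seen) = Σ_{j=0}^{8} (-1)^j C(8,j)((8-j)/8)^36
= 1.0000 - 0.0654 + 0.0009 - 0.0000 + 0.0000 - 0.0000 + 0.0000 - 0.0000 + 0.0000
= 0.9355.

0.936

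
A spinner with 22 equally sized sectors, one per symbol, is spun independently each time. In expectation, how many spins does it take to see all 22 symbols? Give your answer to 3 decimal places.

The wait to go from k to k+1 distinct symbols is geometric with mean 22/(22-k).
E[T] = 22/22 + 22/21 + 22/20 + ... + 22/2 + 22/1 = 22·H_{22}.
H_{22} = 3.6908, so E[T] = 81.1979.

81.198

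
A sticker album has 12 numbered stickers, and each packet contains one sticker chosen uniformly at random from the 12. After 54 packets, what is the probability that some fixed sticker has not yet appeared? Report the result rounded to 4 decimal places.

On each packet the fixed sticker fails to appear with probability 11/12.
P(still missing after 54) = (11/12)^54 = 0.00911.

0.0091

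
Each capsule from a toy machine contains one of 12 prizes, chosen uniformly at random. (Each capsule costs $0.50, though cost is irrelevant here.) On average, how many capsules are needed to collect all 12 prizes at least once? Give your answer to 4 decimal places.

After k distinct prizes have appeared, the next capsule gives a new one with probability (12-k)/12, so the expected wait for the (k+1)-th is 12/(12-k).
E[T] = 12/12 + 12/11 + 12/10 + ... + 12/2 + 12/1 = 12·H_{12}.
H_{12} = 3.10321, so E[T] = 37.23853.

37.2385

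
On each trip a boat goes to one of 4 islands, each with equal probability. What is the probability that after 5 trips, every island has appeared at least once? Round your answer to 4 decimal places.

Let A_i be the event that island i is missing after 5 trips. By inclusion–exclusion on the A_i,
P(all seen) = Σ_{j=0}^{4} (-1)^j C(4,j)((4-j)/4)^5
= 1.00000 - 0.94922 + 0.18750 - 0.00391 + 0.00000
= 0.23438.

0.2344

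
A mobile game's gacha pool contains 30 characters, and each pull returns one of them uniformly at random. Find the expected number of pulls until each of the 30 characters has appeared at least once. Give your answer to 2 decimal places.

The wait to go from k to k+1 distinct characters is geometric with mean 30/(30-k).
E[T] = 30/30 + 30/29 + 30/28 + ... + 30/2 + 30/1 = 30·H_{30}.
H_{30} = 3.995, so E[T] = 119.850.

119.85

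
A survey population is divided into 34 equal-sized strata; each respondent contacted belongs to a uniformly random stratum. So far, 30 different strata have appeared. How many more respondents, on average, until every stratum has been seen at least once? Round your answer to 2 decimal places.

70.83

From k distinct to k+1 distinct takes on average 34/(34-k) respondents.
Sum over k = 30,...,33: E = 34/4 + 34/3 + 34/2 + 34/1 = 70.833.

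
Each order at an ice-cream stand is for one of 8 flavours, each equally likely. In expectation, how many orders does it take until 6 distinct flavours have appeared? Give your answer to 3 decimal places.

With k distinct flavours already seen, the next new one arrives after an expected 8/(8-k) orders.
Sum over k = 0,...,5: E = 8/8 + 8/7 + 8/6 + 8/5 + 8/4 + 8/3 = 9.7429.

9.743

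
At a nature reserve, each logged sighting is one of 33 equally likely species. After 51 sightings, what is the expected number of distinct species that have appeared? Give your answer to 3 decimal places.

For each species, P(seen in 51 sightings) = 1 - (32/33)^51 = 0.7918.
By linearity of expectation, E[distinct seen] = 33·(1 - (32/33)^51) = 26.1301.

26.130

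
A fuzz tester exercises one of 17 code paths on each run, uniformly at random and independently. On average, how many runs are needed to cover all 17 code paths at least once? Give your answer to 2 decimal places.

After k distinct code paths have appeared, the next run gives a new one with probability (17-k)/17, so the expected wait for the (k+1)-th is 17/(17-k).
E[T] = 17/17 + 17/16 + 17/15 + ... + 17/2 + 17/1 = 17·H_{17}.
H_{17} = 3.440, so E[T] = 58.472.

58.47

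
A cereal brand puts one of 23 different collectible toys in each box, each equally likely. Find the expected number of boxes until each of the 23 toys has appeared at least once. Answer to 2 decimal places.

After k distinct toys have appeared, the next box gives a new one with probability (23-k)/23, so the expected wait for the (k+1)-th is 23/(23-k).
E[T] = 23/23 + 23/22 + 23/21 + ... + 23/2 + 23/1 = 23·H_{23}.
H_{23} = 3.734, so E[T] = 85.889.

85.89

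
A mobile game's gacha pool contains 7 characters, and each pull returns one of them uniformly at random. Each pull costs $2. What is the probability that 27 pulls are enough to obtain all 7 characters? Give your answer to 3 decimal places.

Let A_i be the event that character i is missing after 27 pulls. By inclusion–exclusion on the A_i,
P(all seen) = Σ_{j=0}^{7} (-1)^j C(7,j)((7-j)/7)^27
= 1.0000 - 0.1090 + 0.0024 - 0.0000 + 0.0000 - 0.0000 + 0.0000 - 0.0000
= 0.8933.

0.893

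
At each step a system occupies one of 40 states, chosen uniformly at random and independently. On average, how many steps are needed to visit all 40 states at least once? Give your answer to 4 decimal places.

The wait to go from k to k+1 distinct states is geometric with mean 40/(40-k).
E[T] = 40/40 + 40/39 + 40/38 + ... + 40/2 + 40/1 = 40·H_{40}.
H_{40} = 4.27854, so E[T] = 171.14172.

171.1417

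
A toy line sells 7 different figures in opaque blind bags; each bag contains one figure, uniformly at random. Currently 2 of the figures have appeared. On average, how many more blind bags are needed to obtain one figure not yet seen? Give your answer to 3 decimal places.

1.400

The number of blind bags until the next new figure is geometric with success probability 5/7, so its mean is 7/5.
E = 7/5 = 1.4000.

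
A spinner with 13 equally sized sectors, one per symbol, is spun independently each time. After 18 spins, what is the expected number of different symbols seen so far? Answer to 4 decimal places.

9.9223

For each symbol, P(seen in 18 spins) = 1 - (12/13)^18 = 0.76325.
By linearity of expectation, E[distinct seen] = 13·(1 - (12/13)^18) = 9.92231.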